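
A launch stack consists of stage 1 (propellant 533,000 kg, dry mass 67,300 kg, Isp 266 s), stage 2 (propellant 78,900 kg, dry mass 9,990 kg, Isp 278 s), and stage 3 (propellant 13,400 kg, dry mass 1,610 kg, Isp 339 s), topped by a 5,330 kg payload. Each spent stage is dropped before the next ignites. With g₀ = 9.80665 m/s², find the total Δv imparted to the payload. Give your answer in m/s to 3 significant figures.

Δv ≈ 10700 m/s

Ignition mass of stage 1 = 533,000+67,300 + 78,900+9,990 + 13,400+1,610 + 5,330 = 709,530 kg.
Stage 1: m₀ = 709,530 kg, m_f = 709,530 − 533,000 = 176,530 kg; Δv = 266×9.80665×ln(4.019) = 2608.6×1.3911 ≈ 3629 m/s.
Stage 2: m₀ = 109,230 kg, m_f = 109,230 − 78,900 = 30,330 kg; Δv = 278×9.80665×ln(3.601) = 2726.2×1.2813 ≈ 3493 m/s.
Stage 3: m₀ = 20,340 kg, m_f = 20,340 − 13,400 = 6,940 kg; Δv = 339×9.80665×ln(2.931) = 3324.5×1.0753 ≈ 3575 m/s.
Total Δv = 3629 + 3493 + 3575 = 10697 m/s.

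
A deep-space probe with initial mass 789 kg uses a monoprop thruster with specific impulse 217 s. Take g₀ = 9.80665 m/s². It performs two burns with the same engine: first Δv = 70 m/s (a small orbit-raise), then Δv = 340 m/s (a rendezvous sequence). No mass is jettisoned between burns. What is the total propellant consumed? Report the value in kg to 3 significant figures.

v_e = Isp · g₀ = 217 × 9.80665 = 2128.0 m/s.
After the first burn: m = 789 × exp(−70/2128.0) = 789 × 0.96764 = 763.468 kg.
After the second burn: m = 763.468 × exp(−340/2128.0) = 763.468 × 0.85234 = 650.734 kg.
Total propellant = m₀ − m_final = 789 − 650.734 = 138.266 kg.

total propellant consumed ≈ 138 kg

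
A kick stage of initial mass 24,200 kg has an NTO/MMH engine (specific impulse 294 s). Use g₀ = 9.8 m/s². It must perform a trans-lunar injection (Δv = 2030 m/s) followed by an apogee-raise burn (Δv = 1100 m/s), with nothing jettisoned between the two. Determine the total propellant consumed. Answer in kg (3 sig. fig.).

v_e = Isp · g₀ = 294 × 9.8 = 2881.2 m/s.
After the first burn: m = 24200 × exp(−2030/2881.2) = 24200 × 0.49432 = 11,962.5 kg.
After the second burn: m = 11,962.5 × exp(−1100/2881.2) = 11,962.5 × 0.68264 = 8,166.08 kg.
Total propellant = m₀ − m_final = 24200 − 8,166.08 = 16,033.92 kg.

total propellant consumed ≈ 16000 kg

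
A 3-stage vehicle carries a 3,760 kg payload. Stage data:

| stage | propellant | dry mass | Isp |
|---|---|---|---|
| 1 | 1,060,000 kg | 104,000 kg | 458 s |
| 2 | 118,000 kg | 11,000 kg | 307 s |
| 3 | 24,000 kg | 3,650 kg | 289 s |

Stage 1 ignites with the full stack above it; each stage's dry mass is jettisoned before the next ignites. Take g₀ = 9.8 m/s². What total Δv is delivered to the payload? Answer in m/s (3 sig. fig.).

Ignition mass of stage 1 = 1,060,000+104,000 + 118,000+11,000 + 24,000+3,650 + 3,760 = 1,324,410 kg.
Stage 1: m₀ = 1,324,410 kg, m_f = 1,324,410 − 1,060,000 = 264,410 kg; Δv = 458×9.8×ln(5.009) = 4488.4×1.6112 ≈ 7232 m/s.
Stage 2: m₀ = 160,410 kg, m_f = 160,410 − 118,000 = 42,410 kg; Δv = 307×9.8×ln(3.782) = 3008.6×1.3303 ≈ 4002 m/s.
Stage 3: m₀ = 31,410 kg, m_f = 31,410 − 24,000 = 7,410 kg; Δv = 289×9.8×ln(4.239) = 2832.2×1.4443 ≈ 4091 m/s.
Total Δv = 7232 + 4002 + 4091 = 15325 m/s.

Δv ≈ 15300 m/s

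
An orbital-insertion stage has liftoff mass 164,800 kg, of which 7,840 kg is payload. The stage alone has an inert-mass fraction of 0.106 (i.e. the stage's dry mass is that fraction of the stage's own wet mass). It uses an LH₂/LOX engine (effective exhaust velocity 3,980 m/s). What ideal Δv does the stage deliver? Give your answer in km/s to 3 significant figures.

Stage wet mass = m₀ − payload = 164,800 − 7,840 = 156,960 kg.
Stage dry mass = ε × stage wet mass = 0.106 × 156,960 = 16,637.8 kg.
Burnout mass m_f = stage dry + payload = 16,637.8 + 7,840 = 24,477.8 kg.
By the Tsiolkovsky rocket equation, Δv = v_e · ln(164,800/24,477.8) = 3980.0 × ln(6.733) = 3980.0 × 1.9070 ≈ 7590 m/s.

Δv ≈ 7.59 km/s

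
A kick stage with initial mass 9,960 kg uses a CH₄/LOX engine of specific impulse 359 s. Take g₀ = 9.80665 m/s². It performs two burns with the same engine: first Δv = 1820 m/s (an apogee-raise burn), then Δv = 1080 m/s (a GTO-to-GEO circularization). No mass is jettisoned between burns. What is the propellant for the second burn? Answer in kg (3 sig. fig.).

propellant for the second burn ≈ 1570 kg

v_e = Isp · g₀ = 359 × 9.80665 = 3520.6 m/s.
After the first burn: m = 9960 × exp(−1820/3520.6) = 9960 × 0.59633 = 5,939.45 kg.
After the second burn: m = 5,939.45 × exp(−1080/3520.6) = 5,939.45 × 0.73582 = 4,370.37 kg.
Second-burn propellant = 5,939.45 − 4,370.37 = 1,569.08 kg.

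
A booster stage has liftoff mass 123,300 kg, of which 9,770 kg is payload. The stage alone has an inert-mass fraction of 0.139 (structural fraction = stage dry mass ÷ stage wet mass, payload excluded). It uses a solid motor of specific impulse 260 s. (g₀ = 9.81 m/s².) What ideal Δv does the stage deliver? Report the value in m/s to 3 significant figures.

Stage wet mass = m₀ − payload = 123,300 − 9,770 = 113,530 kg.
Stage dry mass = ε × stage wet mass = 0.139 × 113,530 = 15,780.7 kg.
Burnout mass m_f = stage dry + payload = 15,780.7 + 9,770 = 25,550.7 kg.
v_e = Isp · g₀ = 260 × 9.81 = 2550.6 m/s.
Δv = v_e · ln(123,300/25,550.7) = 2550.6 × ln(4.826) = 2550.6 × 1.5740 ≈ 4015 m/s.

Δv ≈ 4010 m/s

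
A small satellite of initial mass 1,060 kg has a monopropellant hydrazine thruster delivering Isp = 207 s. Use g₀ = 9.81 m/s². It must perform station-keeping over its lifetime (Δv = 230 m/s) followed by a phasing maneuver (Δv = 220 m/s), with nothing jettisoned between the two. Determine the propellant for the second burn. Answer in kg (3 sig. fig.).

v_e = Isp · g₀ = 207 × 9.81 = 2030.7 m/s.
After the first burn: m = 1060 × exp(−230/2030.7) = 1060 × 0.89292 = 946.495 kg.
After the second burn: m = 946.495 × exp(−220/2030.7) = 946.495 × 0.89732 = 849.309 kg.
Second-burn propellant = 946.495 − 849.309 = 97.186 kg.

propellant for the second burn ≈ 97.2 kg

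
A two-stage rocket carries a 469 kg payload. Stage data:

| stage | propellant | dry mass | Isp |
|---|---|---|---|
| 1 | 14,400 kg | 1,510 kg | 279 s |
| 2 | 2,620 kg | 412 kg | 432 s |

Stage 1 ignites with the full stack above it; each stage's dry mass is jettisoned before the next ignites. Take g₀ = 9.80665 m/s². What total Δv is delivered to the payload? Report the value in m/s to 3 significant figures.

Ignition mass of stage 1 = 14,400+1,510 + 2,620+412 + 469 = 19,411 kg.
Stage 1: m₀ = 19,411 kg, m_f = 19,411 − 14,400 = 5,011 kg; Δv = 279×9.80665×ln(3.874) = 2736.1×1.3542 ≈ 3705 m/s.
Stage 2: m₀ = 3,501 kg, m_f = 3,501 − 2,620 = 881 kg; Δv = 432×9.80665×ln(3.974) = 4236.5×1.3797 ≈ 5845 m/s.
Total Δv = 3705 + 5845 = 9550 m/s.

Δv ≈ 9550 m/s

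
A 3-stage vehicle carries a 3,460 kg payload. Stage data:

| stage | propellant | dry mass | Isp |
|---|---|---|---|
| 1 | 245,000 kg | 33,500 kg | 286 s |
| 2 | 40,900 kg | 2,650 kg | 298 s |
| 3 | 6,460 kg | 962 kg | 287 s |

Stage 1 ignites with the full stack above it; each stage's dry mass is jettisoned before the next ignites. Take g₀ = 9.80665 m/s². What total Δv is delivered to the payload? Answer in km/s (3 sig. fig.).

Ignition mass of stage 1 = 245,000+33,500 + 40,900+2,650 + 6,460+962 + 3,460 = 332,932 kg.
Stage 1: m₀ = 332,932 kg, m_f = 332,932 − 245,000 = 87,932 kg; Δv = 286×9.80665×ln(3.786) = 2804.7×1.3314 ≈ 3734 m/s.
Stage 2: m₀ = 54,432 kg, m_f = 54,432 − 40,900 = 13,532 kg; Δv = 298×9.80665×ln(4.022) = 2922.4×1.3919 ≈ 4068 m/s.
Stage 3: m₀ = 10,882 kg, m_f = 10,882 − 6,460 = 4,422 kg; Δv = 287×9.80665×ln(2.461) = 2814.5×0.9005 ≈ 2535 m/s.
Total Δv = 3734 + 4068 + 2535 = 10337 m/s.

Δv ≈ 10.3 km/s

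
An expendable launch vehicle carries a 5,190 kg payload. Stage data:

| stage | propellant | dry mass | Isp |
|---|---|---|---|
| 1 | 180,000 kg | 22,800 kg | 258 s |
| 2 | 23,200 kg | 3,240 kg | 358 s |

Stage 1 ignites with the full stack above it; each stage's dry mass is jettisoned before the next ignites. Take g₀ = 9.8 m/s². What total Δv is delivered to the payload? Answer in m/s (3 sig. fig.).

Δv ≈ 8330 m/s

Ignition mass of stage 1 = 180,000+22,800 + 23,200+3,240 + 5,190 = 234,430 kg.
Stage 1: m₀ = 234,430 kg, m_f = 234,430 − 180,000 = 54,430 kg; Δv = 258×9.8×ln(4.307) = 2528.4×1.4602 ≈ 3692 m/s.
Stage 2: m₀ = 31,630 kg, m_f = 31,630 − 23,200 = 8,430 kg; Δv = 358×9.8×ln(3.752) = 3508.4×1.3223 ≈ 4639 m/s.
Total Δv = 3692 + 4639 = 8331 m/s.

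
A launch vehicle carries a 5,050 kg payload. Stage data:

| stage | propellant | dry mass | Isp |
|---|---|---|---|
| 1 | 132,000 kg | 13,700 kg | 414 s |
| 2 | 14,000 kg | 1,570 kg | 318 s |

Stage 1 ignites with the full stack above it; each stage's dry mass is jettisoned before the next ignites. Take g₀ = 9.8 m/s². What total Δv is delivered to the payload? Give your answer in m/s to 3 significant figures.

Δv ≈ 9940 m/s

Ignition mass of stage 1 = 132,000+13,700 + 14,000+1,570 + 5,050 = 166,320 kg.
Stage 1: m₀ = 166,320 kg, m_f = 166,320 − 132,000 = 34,320 kg; Δv = 414×9.8×ln(4.846) = 4057.2×1.5782 ≈ 6403 m/s.
Stage 2: m₀ = 20,620 kg, m_f = 20,620 − 14,000 = 6,620 kg; Δv = 318×9.8×ln(3.115) = 3116.4×1.1362 ≈ 3541 m/s.
Total Δv = 6403 + 3541 = 9944 m/s.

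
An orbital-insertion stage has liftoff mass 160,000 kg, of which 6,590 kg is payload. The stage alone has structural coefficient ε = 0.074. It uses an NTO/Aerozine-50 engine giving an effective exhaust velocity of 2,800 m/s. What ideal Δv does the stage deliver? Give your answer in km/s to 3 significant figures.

Δv ≈ 6.13 km/s

Stage wet mass = m₀ − payload = 160,000 − 6,590 = 153,410 kg.
Stage dry mass = ε × stage wet mass = 0.074 × 153,410 = 11,352.3 kg.
Burnout mass m_f = stage dry + payload = 11,352.3 + 6,590 = 17,942.3 kg.
By the Tsiolkovsky rocket equation, Δv = v_e · ln(160,000/17,942.3) = 2800.0 × ln(8.917) = 2800.0 × 2.1880 ≈ 6126 m/s.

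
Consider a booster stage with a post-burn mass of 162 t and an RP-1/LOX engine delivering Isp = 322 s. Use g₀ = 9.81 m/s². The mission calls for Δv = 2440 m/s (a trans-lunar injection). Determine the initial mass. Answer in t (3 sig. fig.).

initial mass ≈ 351 t

v_e = Isp · g₀ = 322 × 9.81 = 3158.8 m/s.
Using Δv = v_e ln(m₀/m_f): m₀/m_f = exp(Δv / v_e) = exp(2440 / 3158.8) = exp(0.7724) = 2.1650.
m₀ = m_f × 2.1650 = 162 × 2.1650 = 350.73 t.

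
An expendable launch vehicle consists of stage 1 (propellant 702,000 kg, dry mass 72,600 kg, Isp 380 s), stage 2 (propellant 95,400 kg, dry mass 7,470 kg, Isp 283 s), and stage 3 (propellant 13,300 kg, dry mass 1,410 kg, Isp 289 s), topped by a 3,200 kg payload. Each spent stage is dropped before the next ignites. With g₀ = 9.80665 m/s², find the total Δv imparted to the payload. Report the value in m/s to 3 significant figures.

Δv ≈ 13900 m/s

Ignition mass of stage 1 = 702,000+72,600 + 95,400+7,470 + 13,300+1,410 + 3,200 = 895,380 kg.
Stage 1: m₀ = 895,380 kg, m_f = 895,380 − 702,000 = 193,380 kg; Δv = 380×9.80665×ln(4.63) = 3726.5×1.5326 ≈ 5711 m/s.
Stage 2: m₀ = 120,780 kg, m_f = 120,780 − 95,400 = 25,380 kg; Δv = 283×9.80665×ln(4.759) = 2775.3×1.5600 ≈ 4329 m/s.
Stage 3: m₀ = 17,910 kg, m_f = 17,910 − 13,300 = 4,610 kg; Δv = 289×9.80665×ln(3.885) = 2834.1×1.3571 ≈ 3846 m/s.
Total Δv = 5711 + 4329 + 3846 = 13886 m/s.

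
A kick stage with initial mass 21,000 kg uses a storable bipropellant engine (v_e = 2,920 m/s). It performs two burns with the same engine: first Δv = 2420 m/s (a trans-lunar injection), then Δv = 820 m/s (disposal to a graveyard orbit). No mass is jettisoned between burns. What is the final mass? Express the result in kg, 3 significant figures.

final mass ≈ 6920 kg

After the first burn: m = 21000 × exp(−2420/2920.0) = 21000 × 0.43659 = 9,168.39 kg.
After the second burn: m = 9,168.39 × exp(−820/2920.0) = 9,168.39 × 0.75516 = 6,923.6 kg.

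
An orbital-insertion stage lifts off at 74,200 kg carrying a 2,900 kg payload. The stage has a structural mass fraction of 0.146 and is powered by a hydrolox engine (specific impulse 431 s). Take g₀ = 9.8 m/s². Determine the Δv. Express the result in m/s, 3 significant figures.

Δv ≈ 7260 m/s

Stage wet mass = m₀ − payload = 74,200 − 2,900 = 71,300 kg.
Stage dry mass = ε × stage wet mass = 0.146 × 71,300 = 10,409.8 kg.
Burnout mass m_f = stage dry + payload = 10,409.8 + 2,900 = 13,309.8 kg.
v_e = Isp · g₀ = 431 × 9.8 = 4223.8 m/s.
Rocket equation: Δv = v_e · ln(74,200/13,309.8) = 4223.8 × ln(5.575) = 4223.8 × 1.7183 ≈ 7258 m/s.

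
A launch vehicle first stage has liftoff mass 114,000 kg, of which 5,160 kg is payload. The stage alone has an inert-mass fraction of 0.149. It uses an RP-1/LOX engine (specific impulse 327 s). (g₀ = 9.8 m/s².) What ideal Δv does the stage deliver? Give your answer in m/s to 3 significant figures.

Δv ≈ 5360 m/s

Stage wet mass = m₀ − payload = 114,000 − 5,160 = 108,840 kg.
Stage dry mass = ε × stage wet mass = 0.149 × 108,840 = 16,217.2 kg.
Burnout mass m_f = stage dry + payload = 16,217.2 + 5,160 = 21,377.2 kg.
v_e = Isp · g₀ = 327 × 9.8 = 3204.6 m/s.
By the Tsiolkovsky rocket equation, Δv = v_e · ln(114,000/21,377.2) = 3204.6 × ln(5.333) = 3204.6 × 1.6739 ≈ 5364 m/s.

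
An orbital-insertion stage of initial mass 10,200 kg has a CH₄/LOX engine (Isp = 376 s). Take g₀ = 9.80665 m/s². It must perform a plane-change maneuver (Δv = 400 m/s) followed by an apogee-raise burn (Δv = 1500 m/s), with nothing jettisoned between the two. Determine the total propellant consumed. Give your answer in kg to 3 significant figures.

v_e = Isp · g₀ = 376 × 9.80665 = 3687.3 m/s.
After the first burn: m = 10200 × exp(−400/3687.3) = 10200 × 0.89720 = 9,151.44 kg.
After the second burn: m = 9,151.44 × exp(−1500/3687.3) = 9,151.44 × 0.66578 = 6,092.85 kg.
Total propellant = m₀ − m_final = 10200 − 6,092.85 = 4,107.15 kg.

total propellant consumed ≈ 4110 kg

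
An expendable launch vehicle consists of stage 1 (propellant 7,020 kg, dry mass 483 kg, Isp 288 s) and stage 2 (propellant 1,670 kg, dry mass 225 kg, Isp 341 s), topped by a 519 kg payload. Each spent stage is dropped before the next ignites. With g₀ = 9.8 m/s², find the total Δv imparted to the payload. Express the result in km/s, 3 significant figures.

Ignition mass of stage 1 = 7,020+483 + 1,670+225 + 519 = 9,917 kg.
Stage 1: m₀ = 9,917 kg, m_f = 9,917 − 7,020 = 2,897 kg; Δv = 288×9.8×ln(3.423) = 2822.4×1.2306 ≈ 3473 m/s.
Stage 2: m₀ = 2,414 kg, m_f = 2,414 − 1,670 = 744 kg; Δv = 341×9.8×ln(3.245) = 3341.8×1.1770 ≈ 3933 m/s.
Total Δv = 3473 + 3933 = 7406 m/s.

Δv ≈ 7.41 km/s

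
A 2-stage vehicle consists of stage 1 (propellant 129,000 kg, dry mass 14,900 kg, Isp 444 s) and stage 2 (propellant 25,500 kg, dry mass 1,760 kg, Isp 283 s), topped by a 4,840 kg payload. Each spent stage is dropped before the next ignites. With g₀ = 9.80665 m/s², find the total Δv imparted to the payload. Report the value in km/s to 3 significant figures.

Ignition mass of stage 1 = 129,000+14,900 + 25,500+1,760 + 4,840 = 176,000 kg.
Stage 1: m₀ = 176,000 kg, m_f = 176,000 − 129,000 = 47,000 kg; Δv = 444×9.80665×ln(3.745) = 4354.2×1.3203 ≈ 5749 m/s.
Stage 2: m₀ = 32,100 kg, m_f = 32,100 − 25,500 = 6,600 kg; Δv = 283×9.80665×ln(4.864) = 2775.3×1.5818 ≈ 4390 m/s.
Total Δv = 5749 + 4390 = 10139 m/s.

Δv ≈ 10.1 km/s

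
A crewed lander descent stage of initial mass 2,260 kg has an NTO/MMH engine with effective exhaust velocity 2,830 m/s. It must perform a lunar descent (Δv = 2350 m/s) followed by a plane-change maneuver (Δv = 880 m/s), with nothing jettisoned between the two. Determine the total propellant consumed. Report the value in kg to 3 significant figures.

total propellant consumed ≈ 1540 kg

After the first burn: m = 2260 × exp(−2350/2830.0) = 2260 × 0.43588 = 985.089 kg.
After the second burn: m = 985.089 × exp(−880/2830.0) = 985.089 × 0.73275 = 721.824 kg.
Total propellant = m₀ − m_final = 2260 − 721.824 = 1,538.176 kg.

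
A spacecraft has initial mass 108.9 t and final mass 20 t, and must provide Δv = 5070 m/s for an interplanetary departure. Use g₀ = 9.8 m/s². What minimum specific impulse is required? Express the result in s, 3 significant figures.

ln(m₀/m_f) = ln(108900/20000) = ln(5.445) = 1.6947.
From the ideal rocket equation, v_e = Δv / ln(m₀/m_f) = 5070 / 1.6947 = 2991.7 m/s.
Isp = v_e / g₀ = 2991.7 / 9.8 = 305.3 s.

Isp ≈ 305 s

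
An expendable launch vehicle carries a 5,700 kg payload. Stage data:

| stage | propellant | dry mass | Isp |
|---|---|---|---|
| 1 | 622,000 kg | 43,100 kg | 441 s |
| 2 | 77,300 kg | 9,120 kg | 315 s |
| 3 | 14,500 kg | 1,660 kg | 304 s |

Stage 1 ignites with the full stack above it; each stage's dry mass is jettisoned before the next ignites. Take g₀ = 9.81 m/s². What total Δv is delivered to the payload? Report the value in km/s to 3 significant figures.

Δv ≈ 14.2 km/s

Ignition mass of stage 1 = 622,000+43,100 + 77,300+9,120 + 14,500+1,660 + 5,700 = 773,380 kg.
Stage 1: m₀ = 773,380 kg, m_f = 773,380 − 622,000 = 151,380 kg; Δv = 441×9.81×ln(5.109) = 4326.2×1.6310 ≈ 7056 m/s.
Stage 2: m₀ = 108,280 kg, m_f = 108,280 − 77,300 = 30,980 kg; Δv = 315×9.81×ln(3.495) = 3090.2×1.2514 ≈ 3867 m/s.
Stage 3: m₀ = 21,860 kg, m_f = 21,860 − 14,500 = 7,360 kg; Δv = 304×9.81×ln(2.97) = 2982.2×1.0886 ≈ 3246 m/s.
Total Δv = 7056 + 3867 + 3246 = 14169 m/s.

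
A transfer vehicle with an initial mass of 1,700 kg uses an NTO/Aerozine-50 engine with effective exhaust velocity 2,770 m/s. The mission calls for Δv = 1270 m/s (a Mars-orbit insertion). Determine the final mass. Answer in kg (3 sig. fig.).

m₀/m_f = exp(Δv / v_e) = exp(1270 / 2770.0) = exp(0.4585) = 1.5817.
m_f = m₀ / 1.5817 = 1,700 / 1.5817 = 1,074.79 kg.

final mass ≈ 1070 kg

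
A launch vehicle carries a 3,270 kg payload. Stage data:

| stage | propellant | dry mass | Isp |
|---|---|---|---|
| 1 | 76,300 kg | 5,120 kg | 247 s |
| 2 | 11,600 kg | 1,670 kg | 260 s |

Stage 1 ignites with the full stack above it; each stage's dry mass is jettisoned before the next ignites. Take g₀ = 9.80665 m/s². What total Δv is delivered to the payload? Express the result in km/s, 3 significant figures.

Δv ≈ 6.74 km/s

Ignition mass of stage 1 = 76,300+5,120 + 11,600+1,670 + 3,270 = 97,960 kg.
Stage 1: m₀ = 97,960 kg, m_f = 97,960 − 76,300 = 21,660 kg; Δv = 247×9.80665×ln(4.523) = 2422.2×1.5091 ≈ 3655 m/s.
Stage 2: m₀ = 16,540 kg, m_f = 16,540 − 11,600 = 4,940 kg; Δv = 260×9.80665×ln(3.348) = 2549.7×1.2084 ≈ 3081 m/s.
Total Δv = 3655 + 3081 = 6736 m/s.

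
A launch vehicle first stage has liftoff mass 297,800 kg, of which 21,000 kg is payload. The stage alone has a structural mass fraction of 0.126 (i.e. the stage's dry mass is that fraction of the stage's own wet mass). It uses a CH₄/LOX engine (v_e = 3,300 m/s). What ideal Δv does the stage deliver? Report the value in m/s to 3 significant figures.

Δv ≈ 5520 m/s

Stage wet mass = m₀ − payload = 297,800 − 21,000 = 276,800 kg.
Stage dry mass = ε × stage wet mass = 0.126 × 276,800 = 34,876.8 kg.
Burnout mass m_f = stage dry + payload = 34,876.8 + 21,000 = 55,876.8 kg.
Using Δv = v_e ln(m₀/m_f): Δv = v_e · ln(297,800/55,876.8) = 3300.0 × ln(5.33) = 3300.0 × 1.6733 ≈ 5522 m/s.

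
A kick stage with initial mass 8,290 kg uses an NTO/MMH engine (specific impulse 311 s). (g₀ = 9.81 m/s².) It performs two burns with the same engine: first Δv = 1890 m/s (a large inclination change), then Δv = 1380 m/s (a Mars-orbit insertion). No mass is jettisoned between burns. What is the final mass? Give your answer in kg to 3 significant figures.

v_e = Isp · g₀ = 311 × 9.81 = 3050.9 m/s.
After the first burn: m = 8290 × exp(−1890/3050.9) = 8290 × 0.53822 = 4,461.84 kg.
After the second burn: m = 4,461.84 × exp(−1380/3050.9) = 4,461.84 × 0.63615 = 2,838.4 kg.

final mass ≈ 2840 kg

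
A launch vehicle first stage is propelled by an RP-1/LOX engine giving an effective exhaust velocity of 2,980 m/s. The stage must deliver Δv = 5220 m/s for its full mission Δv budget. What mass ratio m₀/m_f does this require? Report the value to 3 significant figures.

mass ratio ≈ 5.76

Using Δv = v_e ln(m₀/m_f): m₀/m_f = exp(Δv / v_e) = exp(5220 / 2980.0) = exp(1.7517) = 5.7643.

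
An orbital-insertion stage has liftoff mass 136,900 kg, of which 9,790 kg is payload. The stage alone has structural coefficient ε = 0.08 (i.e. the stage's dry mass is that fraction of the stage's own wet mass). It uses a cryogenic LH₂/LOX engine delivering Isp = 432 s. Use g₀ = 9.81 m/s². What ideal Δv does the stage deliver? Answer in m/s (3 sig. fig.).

Δv ≈ 8160 m/s

Stage wet mass = m₀ − payload = 136,900 − 9,790 = 127,110 kg.
Stage dry mass = ε × stage wet mass = 0.08 × 127,110 = 10,168.8 kg.
Burnout mass m_f = stage dry + payload = 10,168.8 + 9,790 = 19,958.8 kg.
v_e = Isp · g₀ = 432 × 9.81 = 4237.9 m/s.
Rocket equation: Δv = v_e · ln(136,900/19,958.8) = 4237.9 × ln(6.859) = 4237.9 × 1.9256 ≈ 8160 m/s.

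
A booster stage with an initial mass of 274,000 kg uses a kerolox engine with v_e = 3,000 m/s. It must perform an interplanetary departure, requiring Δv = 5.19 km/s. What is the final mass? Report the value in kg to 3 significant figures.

m₀/m_f = exp(Δv / v_e) = exp(5190 / 3000.0) = exp(1.7300) = 5.6407.
m_f = m₀ / 5.6407 = 274,000 / 5.6407 = 48,575.5 kg.

final mass ≈ 48600 kg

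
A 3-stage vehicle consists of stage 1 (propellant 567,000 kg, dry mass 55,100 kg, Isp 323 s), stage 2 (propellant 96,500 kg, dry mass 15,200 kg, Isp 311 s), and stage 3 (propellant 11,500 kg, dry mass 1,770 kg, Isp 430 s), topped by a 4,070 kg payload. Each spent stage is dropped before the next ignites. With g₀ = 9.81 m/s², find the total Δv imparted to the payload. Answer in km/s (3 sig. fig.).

Δv ≈ 13.2 km/s

Ignition mass of stage 1 = 567,000+55,100 + 96,500+15,200 + 11,500+1,770 + 4,070 = 751,140 kg.
Stage 1: m₀ = 751,140 kg, m_f = 751,140 − 567,000 = 184,140 kg; Δv = 323×9.81×ln(4.079) = 3168.6×1.4059 ≈ 4455 m/s.
Stage 2: m₀ = 129,040 kg, m_f = 129,040 − 96,500 = 32,540 kg; Δv = 311×9.81×ln(3.966) = 3050.9×1.3777 ≈ 4203 m/s.
Stage 3: m₀ = 17,340 kg, m_f = 17,340 − 11,500 = 5,840 kg; Δv = 430×9.81×ln(2.969) = 4218.3×1.0883 ≈ 4591 m/s.
Total Δv = 4455 + 4203 + 4591 = 13249 m/s.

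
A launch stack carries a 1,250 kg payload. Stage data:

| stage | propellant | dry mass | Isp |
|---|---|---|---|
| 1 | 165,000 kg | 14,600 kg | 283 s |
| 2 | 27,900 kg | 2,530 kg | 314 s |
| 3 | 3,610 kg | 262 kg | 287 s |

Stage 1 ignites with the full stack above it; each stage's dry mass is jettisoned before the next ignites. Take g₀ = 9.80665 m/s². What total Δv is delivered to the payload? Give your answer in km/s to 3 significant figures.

Δv ≈ 12.2 km/s

Ignition mass of stage 1 = 165,000+14,600 + 27,900+2,530 + 3,610+262 + 1,250 = 215,152 kg.
Stage 1: m₀ = 215,152 kg, m_f = 215,152 − 165,000 = 50,152 kg; Δv = 283×9.80665×ln(4.29) = 2775.3×1.4563 ≈ 4042 m/s.
Stage 2: m₀ = 35,552 kg, m_f = 35,552 − 27,900 = 7,652 kg; Δv = 314×9.80665×ln(4.646) = 3079.3×1.5360 ≈ 4730 m/s.
Stage 3: m₀ = 5,122 kg, m_f = 5,122 − 3,610 = 1,512 kg; Δv = 287×9.80665×ln(3.388) = 2814.5×1.2201 ≈ 3434 m/s.
Total Δv = 4042 + 4730 + 3434 = 12206 m/s.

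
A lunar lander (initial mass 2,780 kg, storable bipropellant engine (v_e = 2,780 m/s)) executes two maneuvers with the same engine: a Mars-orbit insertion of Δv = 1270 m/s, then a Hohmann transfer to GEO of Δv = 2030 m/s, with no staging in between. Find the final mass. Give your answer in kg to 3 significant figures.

After the first burn: m = 2780 × exp(−1270/2780.0) = 2780 × 0.63329 = 1,760.55 kg.
After the second burn: m = 1,760.55 × exp(−2030/2780.0) = 1,760.55 × 0.48180 = 848.233 kg.

final mass ≈ 848 kg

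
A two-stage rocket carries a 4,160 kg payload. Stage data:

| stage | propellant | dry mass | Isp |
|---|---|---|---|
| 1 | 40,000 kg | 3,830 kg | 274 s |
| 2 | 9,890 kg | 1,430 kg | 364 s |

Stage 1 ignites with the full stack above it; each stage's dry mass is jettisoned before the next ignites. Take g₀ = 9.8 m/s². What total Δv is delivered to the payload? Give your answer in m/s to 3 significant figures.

Ignition mass of stage 1 = 40,000+3,830 + 9,890+1,430 + 4,160 = 59,310 kg.
Stage 1: m₀ = 59,310 kg, m_f = 59,310 − 40,000 = 19,310 kg; Δv = 274×9.8×ln(3.071) = 2685.2×1.1222 ≈ 3013 m/s.
Stage 2: m₀ = 15,480 kg, m_f = 15,480 − 9,890 = 5,590 kg; Δv = 364×9.8×ln(2.769) = 3567.2×1.0186 ≈ 3633 m/s.
Total Δv = 3013 + 3633 = 6646 m/s.

Δv ≈ 6650 m/s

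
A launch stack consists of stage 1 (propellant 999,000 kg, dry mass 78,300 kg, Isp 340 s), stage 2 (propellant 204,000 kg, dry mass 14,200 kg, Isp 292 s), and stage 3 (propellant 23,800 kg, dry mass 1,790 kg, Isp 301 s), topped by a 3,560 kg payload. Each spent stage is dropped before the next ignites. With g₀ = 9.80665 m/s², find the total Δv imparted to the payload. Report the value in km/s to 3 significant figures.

Ignition mass of stage 1 = 999,000+78,300 + 204,000+14,200 + 23,800+1,790 + 3,560 = 1,324,650 kg.
Stage 1: m₀ = 1,324,650 kg, m_f = 1,324,650 − 999,000 = 325,650 kg; Δv = 340×9.80665×ln(4.068) = 3334.3×1.4031 ≈ 4678 m/s.
Stage 2: m₀ = 247,350 kg, m_f = 247,350 − 204,000 = 43,350 kg; Δv = 292×9.80665×ln(5.706) = 2863.5×1.7415 ≈ 4987 m/s.
Stage 3: m₀ = 29,150 kg, m_f = 29,150 − 23,800 = 5,350 kg; Δv = 301×9.80665×ln(5.449) = 2951.8×1.6954 ≈ 5004 m/s.
Total Δv = 4678 + 4987 + 5004 = 14669 m/s.

Δv ≈ 14.7 km/s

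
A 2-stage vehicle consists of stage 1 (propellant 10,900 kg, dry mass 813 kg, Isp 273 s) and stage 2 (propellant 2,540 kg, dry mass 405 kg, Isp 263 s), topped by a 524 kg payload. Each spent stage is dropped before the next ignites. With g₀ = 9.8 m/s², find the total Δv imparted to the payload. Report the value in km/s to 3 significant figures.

Ignition mass of stage 1 = 10,900+813 + 2,540+405 + 524 = 15,182 kg.
Stage 1: m₀ = 15,182 kg, m_f = 15,182 − 10,900 = 4,282 kg; Δv = 273×9.8×ln(3.546) = 2675.4×1.2657 ≈ 3386 m/s.
Stage 2: m₀ = 3,469 kg, m_f = 3,469 − 2,540 = 929 kg; Δv = 263×9.8×ln(3.734) = 2577.4×1.3175 ≈ 3396 m/s.
Total Δv = 3386 + 3396 = 6782 m/s.

Δv ≈ 6.78 km/s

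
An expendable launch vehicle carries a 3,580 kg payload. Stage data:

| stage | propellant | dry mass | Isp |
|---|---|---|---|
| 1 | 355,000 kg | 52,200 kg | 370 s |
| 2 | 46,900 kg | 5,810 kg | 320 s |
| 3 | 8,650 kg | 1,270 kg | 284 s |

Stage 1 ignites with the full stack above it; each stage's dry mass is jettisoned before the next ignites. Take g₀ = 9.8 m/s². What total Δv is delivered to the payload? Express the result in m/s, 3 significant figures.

Δv ≈ 11700 m/s

Ignition mass of stage 1 = 355,000+52,200 + 46,900+5,810 + 8,650+1,270 + 3,580 = 473,410 kg.
Stage 1: m₀ = 473,410 kg, m_f = 473,410 − 355,000 = 118,410 kg; Δv = 370×9.8×ln(3.998) = 3626.0×1.3858 ≈ 5025 m/s.
Stage 2: m₀ = 66,210 kg, m_f = 66,210 − 46,900 = 19,310 kg; Δv = 320×9.8×ln(3.429) = 3136.0×1.2322 ≈ 3864 m/s.
Stage 3: m₀ = 13,500 kg, m_f = 13,500 − 8,650 = 4,850 kg; Δv = 284×9.8×ln(2.784) = 2783.2×1.0237 ≈ 2849 m/s.
Total Δv = 5025 + 3864 + 2849 = 11738 m/s.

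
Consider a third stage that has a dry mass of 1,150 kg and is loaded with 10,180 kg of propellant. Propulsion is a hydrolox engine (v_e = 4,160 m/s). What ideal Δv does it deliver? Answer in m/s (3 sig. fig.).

Δv ≈ 9520 m/s

m₀ = m_dry + m_prop = 1,150 + 10,180 = 11,330 kg.
Δv = v_e · ln(m₀/m_f) = 4160.0 × ln(9.852) = 4160.0 × 2.2877 ≈ 9516.8 m/s.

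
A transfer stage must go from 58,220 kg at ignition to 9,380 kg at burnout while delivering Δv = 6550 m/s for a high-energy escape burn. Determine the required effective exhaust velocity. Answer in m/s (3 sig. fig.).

v_e ≈ 3590 m/s

ln(m₀/m_f) = ln(58220/9380) = ln(6.207) = 1.8256.
v_e = Δv / ln(m₀/m_f) = 6550 / 1.8256 = 3587.8 m/s.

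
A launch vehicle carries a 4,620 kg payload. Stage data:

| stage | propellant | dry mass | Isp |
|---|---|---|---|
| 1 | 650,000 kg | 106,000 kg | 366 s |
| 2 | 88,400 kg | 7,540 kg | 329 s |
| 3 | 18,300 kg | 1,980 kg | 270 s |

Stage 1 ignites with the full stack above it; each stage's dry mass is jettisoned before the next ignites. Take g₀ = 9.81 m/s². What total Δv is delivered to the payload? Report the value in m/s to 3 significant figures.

Δv ≈ 12600 m/s

Ignition mass of stage 1 = 650,000+106,000 + 88,400+7,540 + 18,300+1,980 + 4,620 = 876,840 kg.
Stage 1: m₀ = 876,840 kg, m_f = 876,840 − 650,000 = 226,840 kg; Δv = 366×9.81×ln(3.865) = 3590.5×1.3521 ≈ 4855 m/s.
Stage 2: m₀ = 120,840 kg, m_f = 120,840 − 88,400 = 32,440 kg; Δv = 329×9.81×ln(3.725) = 3227.5×1.3151 ≈ 4244 m/s.
Stage 3: m₀ = 24,900 kg, m_f = 24,900 − 18,300 = 6,600 kg; Δv = 270×9.81×ln(3.773) = 2648.7×1.3278 ≈ 3517 m/s.
Total Δv = 4855 + 4244 + 3517 = 12616 m/s.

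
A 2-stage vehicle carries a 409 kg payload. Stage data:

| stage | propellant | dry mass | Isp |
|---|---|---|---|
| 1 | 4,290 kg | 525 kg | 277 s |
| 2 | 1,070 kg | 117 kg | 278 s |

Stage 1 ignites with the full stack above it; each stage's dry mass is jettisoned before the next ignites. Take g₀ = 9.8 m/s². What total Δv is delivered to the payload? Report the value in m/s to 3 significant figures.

Ignition mass of stage 1 = 4,290+525 + 1,070+117 + 409 = 6,411 kg.
Stage 1: m₀ = 6,411 kg, m_f = 6,411 − 4,290 = 2,121 kg; Δv = 277×9.8×ln(3.023) = 2714.6×1.1061 ≈ 3003 m/s.
Stage 2: m₀ = 1,596 kg, m_f = 1,596 − 1,070 = 526 kg; Δv = 278×9.8×ln(3.034) = 2724.4×1.1100 ≈ 3024 m/s.
Total Δv = 3003 + 3024 = 6027 m/s.

Δv ≈ 6030 m/s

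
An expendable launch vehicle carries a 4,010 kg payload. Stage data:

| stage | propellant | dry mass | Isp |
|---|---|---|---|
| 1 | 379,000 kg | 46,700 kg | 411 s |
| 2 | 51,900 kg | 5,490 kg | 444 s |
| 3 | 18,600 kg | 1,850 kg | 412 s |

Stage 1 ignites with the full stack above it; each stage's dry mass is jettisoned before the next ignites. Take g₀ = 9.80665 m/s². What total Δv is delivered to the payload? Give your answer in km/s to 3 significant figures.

Ignition mass of stage 1 = 379,000+46,700 + 51,900+5,490 + 18,600+1,850 + 4,010 = 507,550 kg.
Stage 1: m₀ = 507,550 kg, m_f = 507,550 − 379,000 = 128,550 kg; Δv = 411×9.80665×ln(3.948) = 4030.5×1.3733 ≈ 5535 m/s.
Stage 2: m₀ = 81,850 kg, m_f = 81,850 − 51,900 = 29,950 kg; Δv = 444×9.80665×ln(2.733) = 4354.2×1.0054 ≈ 4377 m/s.
Stage 3: m₀ = 24,460 kg, m_f = 24,460 − 18,600 = 5,860 kg; Δv = 412×9.80665×ln(4.174) = 4040.3×1.4289 ≈ 5773 m/s.
Total Δv = 5535 + 4377 + 5773 = 15685 m/s.

Δv ≈ 15.7 km/s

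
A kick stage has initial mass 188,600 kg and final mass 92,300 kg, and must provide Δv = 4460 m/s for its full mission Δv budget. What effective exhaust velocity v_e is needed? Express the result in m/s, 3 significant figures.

v_e ≈ 6240 m/s

ln(m₀/m_f) = ln(188600/92300) = ln(2.043) = 0.7146.
v_e = Δv / ln(m₀/m_f) = 4460 / 0.7146 = 6241.4 m/s.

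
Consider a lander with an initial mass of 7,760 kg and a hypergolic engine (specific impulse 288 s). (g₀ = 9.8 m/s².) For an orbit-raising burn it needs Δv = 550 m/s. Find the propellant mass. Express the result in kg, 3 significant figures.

v_e = Isp · g₀ = 288 × 9.8 = 2822.4 m/s.
m₀/m_f = exp(Δv / v_e) = exp(550 / 2822.4) = exp(0.1949) = 1.2152.
m_f = 7,760 / 1.2152 = 6,385.78 kg, so propellant = m₀ − m_f = 7,760 − 6,385.78 = 1,374.22 kg.

propellant mass ≈ 1370 kg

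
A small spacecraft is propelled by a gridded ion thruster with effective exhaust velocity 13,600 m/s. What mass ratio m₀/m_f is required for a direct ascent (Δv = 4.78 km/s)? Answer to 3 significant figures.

mass ratio ≈ 1.42

From the ideal rocket equation, m₀/m_f = exp(Δv / v_e) = exp(4780 / 13600.0) = exp(0.3515) = 1.4212.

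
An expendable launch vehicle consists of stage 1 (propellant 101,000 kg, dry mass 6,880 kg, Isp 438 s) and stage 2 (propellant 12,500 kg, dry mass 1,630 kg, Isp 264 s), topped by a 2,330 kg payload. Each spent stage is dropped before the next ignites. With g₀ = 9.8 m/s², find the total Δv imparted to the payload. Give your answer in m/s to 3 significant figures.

Ignition mass of stage 1 = 101,000+6,880 + 12,500+1,630 + 2,330 = 124,340 kg.
Stage 1: m₀ = 124,340 kg, m_f = 124,340 − 101,000 = 23,340 kg; Δv = 438×9.8×ln(5.327) = 4292.4×1.6729 ≈ 7181 m/s.
Stage 2: m₀ = 16,460 kg, m_f = 16,460 − 12,500 = 3,960 kg; Δv = 264×9.8×ln(4.157) = 2587.2×1.4247 ≈ 3686 m/s.
Total Δv = 7181 + 3686 = 10867 m/s.

Δv ≈ 10900 m/s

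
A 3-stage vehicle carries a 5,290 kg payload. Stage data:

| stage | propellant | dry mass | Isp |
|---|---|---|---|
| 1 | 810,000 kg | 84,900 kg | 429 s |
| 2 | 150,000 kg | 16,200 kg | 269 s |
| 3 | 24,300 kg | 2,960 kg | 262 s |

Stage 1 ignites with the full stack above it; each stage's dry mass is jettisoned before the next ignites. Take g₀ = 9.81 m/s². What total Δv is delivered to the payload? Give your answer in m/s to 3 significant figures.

Δv ≈ 12900 m/s

Ignition mass of stage 1 = 810,000+84,900 + 150,000+16,200 + 24,300+2,960 + 5,290 = 1,093,650 kg.
Stage 1: m₀ = 1,093,650 kg, m_f = 1,093,650 − 810,000 = 283,650 kg; Δv = 429×9.81×ln(3.856) = 4208.5×1.3495 ≈ 5680 m/s.
Stage 2: m₀ = 198,750 kg, m_f = 198,750 − 150,000 = 48,750 kg; Δv = 269×9.81×ln(4.077) = 2638.9×1.4053 ≈ 3709 m/s.
Stage 3: m₀ = 32,550 kg, m_f = 32,550 − 24,300 = 8,250 kg; Δv = 262×9.81×ln(3.945) = 2570.2×1.3726 ≈ 3528 m/s.
Total Δv = 5680 + 3709 + 3528 = 12917 m/s.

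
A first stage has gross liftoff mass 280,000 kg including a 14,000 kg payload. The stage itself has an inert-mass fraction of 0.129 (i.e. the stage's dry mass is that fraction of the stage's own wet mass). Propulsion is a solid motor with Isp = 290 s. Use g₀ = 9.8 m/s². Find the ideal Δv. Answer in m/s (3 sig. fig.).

Δv ≈ 4990 m/s

Stage wet mass = m₀ − payload = 280,000 − 14,000 = 266,000 kg.
Stage dry mass = ε × stage wet mass = 0.129 × 266,000 = 34,314 kg.
Burnout mass m_f = stage dry + payload = 34,314 + 14,000 = 48,314 kg.
v_e = Isp · g₀ = 290 × 9.8 = 2842.0 m/s.
Δv = v_e · ln(280,000/48,314) = 2842.0 × ln(5.795) = 2842.0 × 1.7571 ≈ 4994 m/s.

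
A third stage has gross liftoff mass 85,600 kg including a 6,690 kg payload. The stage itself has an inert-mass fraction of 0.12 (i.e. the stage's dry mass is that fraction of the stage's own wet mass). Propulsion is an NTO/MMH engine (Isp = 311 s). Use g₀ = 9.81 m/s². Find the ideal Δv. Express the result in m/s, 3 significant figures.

Stage wet mass = m₀ − payload = 85,600 − 6,690 = 78,910 kg.
Stage dry mass = ε × stage wet mass = 0.12 × 78,910 = 9,469.2 kg.
Burnout mass m_f = stage dry + payload = 9,469.2 + 6,690 = 16,159.2 kg.
v_e = Isp · g₀ = 311 × 9.81 = 3050.9 m/s.
Δv = v_e · ln(85,600/16,159.2) = 3050.9 × ln(5.297) = 3050.9 × 1.6672 ≈ 5086 m/s.

Δv ≈ 5090 m/s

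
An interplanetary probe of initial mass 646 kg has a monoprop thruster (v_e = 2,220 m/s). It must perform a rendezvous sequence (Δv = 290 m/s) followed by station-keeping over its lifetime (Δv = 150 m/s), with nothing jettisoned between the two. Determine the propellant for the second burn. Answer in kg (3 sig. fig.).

After the first burn: m = 646 × exp(−290/2220.0) = 646 × 0.87754 = 566.891 kg.
After the second burn: m = 566.891 × exp(−150/2220.0) = 566.891 × 0.93466 = 529.85 kg.
Second-burn propellant = 566.891 − 529.85 = 37.041 kg.

propellant for the second burn ≈ 37.0 kg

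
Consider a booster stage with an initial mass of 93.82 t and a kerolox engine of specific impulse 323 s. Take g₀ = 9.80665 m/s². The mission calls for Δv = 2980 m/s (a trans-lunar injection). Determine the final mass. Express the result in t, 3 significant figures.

final mass ≈ 36.6 t

v_e = Isp · g₀ = 323 × 9.80665 = 3167.5 m/s.
Using Δv = v_e ln(m₀/m_f): m₀/m_f = exp(Δv / v_e) = exp(2980 / 3167.5) = exp(0.9408) = 2.5620.
m_f = m₀ / 2.5620 = 93.82 / 2.5620 = 36.6198 t.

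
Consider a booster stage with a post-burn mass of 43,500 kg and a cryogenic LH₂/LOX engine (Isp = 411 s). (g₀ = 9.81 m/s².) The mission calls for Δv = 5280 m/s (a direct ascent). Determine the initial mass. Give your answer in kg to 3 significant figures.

initial mass ≈ 161000 kg

v_e = Isp · g₀ = 411 × 9.81 = 4031.9 m/s.
Using Δv = v_e ln(m₀/m_f): m₀/m_f = exp(Δv / v_e) = exp(5280 / 4031.9) = exp(1.3096) = 3.7045.
m₀ = m_f × 3.7045 = 43,500 × 3.7045 = 161,146 kg.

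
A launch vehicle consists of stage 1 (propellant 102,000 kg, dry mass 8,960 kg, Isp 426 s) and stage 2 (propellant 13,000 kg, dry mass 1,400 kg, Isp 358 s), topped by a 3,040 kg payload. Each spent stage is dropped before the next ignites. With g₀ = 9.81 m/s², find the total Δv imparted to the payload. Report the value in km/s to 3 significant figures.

Δv ≈ 11.4 km/s

Ignition mass of stage 1 = 102,000+8,960 + 13,000+1,400 + 3,040 = 128,400 kg.
Stage 1: m₀ = 128,400 kg, m_f = 128,400 − 102,000 = 26,400 kg; Δv = 426×9.81×ln(4.864) = 4179.1×1.5818 ≈ 6610 m/s.
Stage 2: m₀ = 17,440 kg, m_f = 17,440 − 13,000 = 4,440 kg; Δv = 358×9.81×ln(3.928) = 3512.0×1.3681 ≈ 4805 m/s.
Total Δv = 6610 + 4805 = 11415 m/s.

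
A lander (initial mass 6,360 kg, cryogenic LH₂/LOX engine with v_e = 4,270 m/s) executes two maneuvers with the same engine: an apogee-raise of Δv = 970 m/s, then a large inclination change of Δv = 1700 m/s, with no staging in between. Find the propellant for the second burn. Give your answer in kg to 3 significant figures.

After the first burn: m = 6360 × exp(−970/4270.0) = 6360 × 0.79679 = 5,067.58 kg.
After the second burn: m = 5,067.58 × exp(−1700/4270.0) = 5,067.58 × 0.67158 = 3,403.29 kg.
Second-burn propellant = 5,067.58 − 3,403.29 = 1,664.29 kg.

propellant for the second burn ≈ 1660 kg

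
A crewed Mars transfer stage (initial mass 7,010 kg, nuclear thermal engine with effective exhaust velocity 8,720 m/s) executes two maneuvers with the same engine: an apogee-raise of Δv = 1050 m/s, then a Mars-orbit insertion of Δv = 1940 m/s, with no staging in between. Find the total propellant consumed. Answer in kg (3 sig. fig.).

total propellant consumed ≈ 2030 kg

After the first burn: m = 7010 × exp(−1050/8720.0) = 7010 × 0.88655 = 6,214.72 kg.
After the second burn: m = 6,214.72 × exp(−1940/8720.0) = 6,214.72 × 0.80053 = 4,975.07 kg.
Total propellant = m₀ − m_final = 7010 − 4,975.07 = 2,034.93 kg.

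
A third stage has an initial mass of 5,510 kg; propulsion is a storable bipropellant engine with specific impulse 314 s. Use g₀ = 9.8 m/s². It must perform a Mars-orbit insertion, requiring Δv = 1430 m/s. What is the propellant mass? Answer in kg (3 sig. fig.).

v_e = Isp · g₀ = 314 × 9.8 = 3077.2 m/s.
m₀/m_f = exp(Δv / v_e) = exp(1430 / 3077.2) = exp(0.4647) = 1.5915.
m_f = 5,510 / 1.5915 = 3,462.14 kg, so propellant = m₀ − m_f = 5,510 − 3,462.14 = 2,047.86 kg.

propellant mass ≈ 2050 kg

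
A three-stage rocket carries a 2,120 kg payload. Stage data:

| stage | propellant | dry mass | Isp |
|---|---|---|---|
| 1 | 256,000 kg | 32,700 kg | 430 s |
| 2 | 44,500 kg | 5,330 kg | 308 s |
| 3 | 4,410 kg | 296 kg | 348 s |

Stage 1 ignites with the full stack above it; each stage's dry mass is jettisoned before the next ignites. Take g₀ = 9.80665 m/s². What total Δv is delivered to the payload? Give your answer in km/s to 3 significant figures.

Δv ≈ 13.9 km/s

Ignition mass of stage 1 = 256,000+32,700 + 44,500+5,330 + 4,410+296 + 2,120 = 345,356 kg.
Stage 1: m₀ = 345,356 kg, m_f = 345,356 − 256,000 = 89,356 kg; Δv = 430×9.80665×ln(3.865) = 4216.9×1.3519 ≈ 5701 m/s.
Stage 2: m₀ = 56,656 kg, m_f = 56,656 − 44,500 = 12,156 kg; Δv = 308×9.80665×ln(4.661) = 3020.4×1.5392 ≈ 4649 m/s.
Stage 3: m₀ = 6,826 kg, m_f = 6,826 − 4,410 = 2,416 kg; Δv = 348×9.80665×ln(2.825) = 3412.7×1.0386 ≈ 3545 m/s.
Total Δv = 5701 + 4649 + 3545 = 13895 m/s.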